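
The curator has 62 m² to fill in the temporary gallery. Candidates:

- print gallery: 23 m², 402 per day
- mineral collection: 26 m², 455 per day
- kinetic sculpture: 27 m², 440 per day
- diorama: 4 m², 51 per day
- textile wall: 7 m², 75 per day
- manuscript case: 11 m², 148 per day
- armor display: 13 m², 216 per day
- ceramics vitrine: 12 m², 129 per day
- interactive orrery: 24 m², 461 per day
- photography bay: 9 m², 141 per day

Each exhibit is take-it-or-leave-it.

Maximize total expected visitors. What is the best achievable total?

1079

Ranking by ratio (expected visitors/m²): interactive orrery 19.21, mineral collection 17.50, print gallery 17.48.
Filling by ratio: mineral collection + interactive orrery + photography bay for 1057, with 3 m² left unused.
Dropping mineral collection and photography bay frees 35 m²; slotting in print gallery + armor display (36 m²) lifts the total to 1079 at 60 m².
The closest alternative, print gallery + mineral collection + armor display, reaches only 1073.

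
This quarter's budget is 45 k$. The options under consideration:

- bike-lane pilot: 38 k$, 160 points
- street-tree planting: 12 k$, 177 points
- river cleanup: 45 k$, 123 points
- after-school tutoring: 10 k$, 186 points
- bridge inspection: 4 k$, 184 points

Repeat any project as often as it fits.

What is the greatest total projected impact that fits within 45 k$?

2024

Density check — bridge inspection 46.00, after-school tutoring 18.60, street-tree planting 14.75, bike-lane pilot 4.21 are the best per k$.
11×bridge inspection uses 44 of the 45 k$ and totals 2024.
Nothing else within 45 k$ beats 2024.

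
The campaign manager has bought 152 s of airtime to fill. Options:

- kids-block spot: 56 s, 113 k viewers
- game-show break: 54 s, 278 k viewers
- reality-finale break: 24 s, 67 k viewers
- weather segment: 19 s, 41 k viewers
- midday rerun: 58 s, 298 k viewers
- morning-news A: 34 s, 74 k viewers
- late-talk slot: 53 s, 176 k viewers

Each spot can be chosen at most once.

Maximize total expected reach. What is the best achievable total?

650

Taking the top-ratio spots first gives game-show break + reality-finale break + midday rerun for 643 (136 s).
Dropping reality-finale break frees 24 s; slotting in morning-news A (34 s) lifts the total to 650 at 146 s.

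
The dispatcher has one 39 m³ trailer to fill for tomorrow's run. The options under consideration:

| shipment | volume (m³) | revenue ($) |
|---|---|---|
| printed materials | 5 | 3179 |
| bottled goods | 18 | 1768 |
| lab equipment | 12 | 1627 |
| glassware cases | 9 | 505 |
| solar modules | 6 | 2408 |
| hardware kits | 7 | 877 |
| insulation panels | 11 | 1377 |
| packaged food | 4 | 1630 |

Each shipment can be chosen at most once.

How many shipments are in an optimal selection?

The maximum revenue within 39 m³ is 10221.
printed materials + lab equipment + solar modules + insulation panels + packaged food hits 10221 at 38 m³.
All optima have 5 shipments.

5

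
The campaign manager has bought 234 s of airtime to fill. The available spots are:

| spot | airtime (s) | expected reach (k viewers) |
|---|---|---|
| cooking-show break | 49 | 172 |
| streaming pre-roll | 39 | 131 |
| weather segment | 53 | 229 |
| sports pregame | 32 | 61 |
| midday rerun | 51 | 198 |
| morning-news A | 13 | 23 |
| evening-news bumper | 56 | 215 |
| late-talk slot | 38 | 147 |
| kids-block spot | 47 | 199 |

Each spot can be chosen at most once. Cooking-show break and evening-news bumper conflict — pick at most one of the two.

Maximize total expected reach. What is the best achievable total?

921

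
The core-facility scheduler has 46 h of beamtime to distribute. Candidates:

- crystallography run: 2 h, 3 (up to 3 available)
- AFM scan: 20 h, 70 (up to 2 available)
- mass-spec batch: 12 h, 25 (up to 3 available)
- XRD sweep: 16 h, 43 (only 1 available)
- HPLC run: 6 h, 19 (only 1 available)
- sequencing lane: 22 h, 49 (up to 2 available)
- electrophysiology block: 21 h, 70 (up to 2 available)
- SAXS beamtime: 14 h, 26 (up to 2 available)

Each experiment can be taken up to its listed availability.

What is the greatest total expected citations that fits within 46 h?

Ranking by ratio (expected citations/h): AFM scan 3.50, electrophysiology block 3.33, HPLC run 3.17, XRD sweep 2.69.
2×AFM scan + HPLC run uses 46 of the 46 h and totals 159.
That's the maximum — no swap from here does better than 159.

159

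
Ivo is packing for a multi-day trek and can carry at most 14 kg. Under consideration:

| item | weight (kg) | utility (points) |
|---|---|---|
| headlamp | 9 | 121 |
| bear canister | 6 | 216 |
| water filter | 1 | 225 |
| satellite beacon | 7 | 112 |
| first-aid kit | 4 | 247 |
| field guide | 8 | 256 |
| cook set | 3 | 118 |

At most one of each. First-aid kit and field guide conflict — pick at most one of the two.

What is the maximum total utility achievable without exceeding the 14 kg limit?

Bear canister + water filter + first-aid kit + cook set uses 14 of the 14 kg and totals 806.
That's the maximum — no feasible swap from here does better than 806.

806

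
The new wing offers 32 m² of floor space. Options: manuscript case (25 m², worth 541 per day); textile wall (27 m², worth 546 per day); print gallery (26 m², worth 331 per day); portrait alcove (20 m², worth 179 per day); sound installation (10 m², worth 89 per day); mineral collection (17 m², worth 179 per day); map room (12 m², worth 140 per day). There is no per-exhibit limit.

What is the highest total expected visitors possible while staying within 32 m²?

The ratio heuristic lands on manuscript case (541) but leaves 7 m² idle.
Dropping manuscript case frees 25 m²; slotting in textile wall (27 m²) lifts the total to 546 at 27 m².
The spare 5 m² is too small for any remaining exhibit, and no exchange beats 546.

546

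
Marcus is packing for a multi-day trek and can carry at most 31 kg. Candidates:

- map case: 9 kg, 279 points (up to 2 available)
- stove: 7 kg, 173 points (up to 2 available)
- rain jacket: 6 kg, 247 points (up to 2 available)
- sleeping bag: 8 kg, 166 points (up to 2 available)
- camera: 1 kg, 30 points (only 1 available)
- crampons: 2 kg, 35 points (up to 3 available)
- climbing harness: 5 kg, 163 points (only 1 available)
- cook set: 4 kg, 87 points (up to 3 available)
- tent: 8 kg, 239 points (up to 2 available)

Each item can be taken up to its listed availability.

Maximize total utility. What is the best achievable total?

1082

Taking the top-ratio items first gives map case + 2×rain jacket + camera + climbing harness + cook set for 1053 (31 kg).
Replace climbing harness and cook set with map case: the trade gains 29 net, giving 1082 at 31 kg.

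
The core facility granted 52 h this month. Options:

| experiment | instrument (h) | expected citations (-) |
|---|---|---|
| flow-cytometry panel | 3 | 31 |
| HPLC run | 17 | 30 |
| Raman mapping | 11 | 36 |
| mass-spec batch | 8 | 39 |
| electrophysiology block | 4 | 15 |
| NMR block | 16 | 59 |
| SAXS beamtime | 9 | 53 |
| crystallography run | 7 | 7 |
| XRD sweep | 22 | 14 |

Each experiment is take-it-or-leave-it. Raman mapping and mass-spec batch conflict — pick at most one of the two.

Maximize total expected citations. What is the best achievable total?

204

By expected citations per h: flow-cytometry panel 10.33, SAXS beamtime 5.89, mass-spec batch 4.88 lead.
Best packing: flow-cytometry panel + mass-spec batch + electrophysiology block + NMR block + SAXS beamtime + crystallography run — 47 h, 204 total.
That's the maximum — no feasible swap from here does better than 204.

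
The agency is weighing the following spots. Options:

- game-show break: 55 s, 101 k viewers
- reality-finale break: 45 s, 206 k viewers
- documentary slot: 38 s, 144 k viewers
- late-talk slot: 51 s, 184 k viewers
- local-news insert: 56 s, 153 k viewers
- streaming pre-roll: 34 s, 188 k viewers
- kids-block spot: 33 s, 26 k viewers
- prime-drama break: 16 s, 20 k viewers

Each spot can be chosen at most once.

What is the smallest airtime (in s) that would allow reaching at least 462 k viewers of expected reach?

Look for the lowest-airtime combination reaching 462.
reality-finale break + documentary slot + streaming pre-roll: 538 expected reach at 117 s.
Any bundle with less than 117 s falls short of 462.

117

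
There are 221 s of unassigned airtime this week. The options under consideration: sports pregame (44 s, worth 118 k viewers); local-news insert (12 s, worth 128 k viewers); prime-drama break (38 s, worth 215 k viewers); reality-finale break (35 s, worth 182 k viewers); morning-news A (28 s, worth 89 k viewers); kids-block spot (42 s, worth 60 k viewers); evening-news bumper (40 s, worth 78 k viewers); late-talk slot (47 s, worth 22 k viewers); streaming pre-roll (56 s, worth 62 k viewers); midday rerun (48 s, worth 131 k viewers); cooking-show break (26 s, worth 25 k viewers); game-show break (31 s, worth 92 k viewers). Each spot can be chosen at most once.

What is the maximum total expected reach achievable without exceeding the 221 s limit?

The ratio heuristic lands on local-news insert + prime-drama break + reality-finale break + morning-news A + midday rerun + cooking-show break + game-show break (862) but leaves 3 s idle.
Replace morning-news A and cooking-show break with sports pregame: the trade gains 4 net, giving 866 at 208 s.
That's the maximum — no swap from here does better than 866.

866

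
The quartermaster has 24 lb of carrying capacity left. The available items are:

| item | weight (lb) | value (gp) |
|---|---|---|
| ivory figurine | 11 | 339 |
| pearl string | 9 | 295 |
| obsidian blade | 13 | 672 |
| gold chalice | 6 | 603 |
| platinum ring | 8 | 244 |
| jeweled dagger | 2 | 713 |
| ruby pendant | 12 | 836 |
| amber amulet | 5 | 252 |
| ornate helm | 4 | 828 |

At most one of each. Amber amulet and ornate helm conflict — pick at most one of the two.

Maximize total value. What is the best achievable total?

2980

The ratio ordering already packs tightly: gold chalice + jeweled dagger + ruby pendant + ornate helm, 24 lb, 2980.
The closest alternative, ivory figurine + gold chalice + jeweled dagger + ornate helm, reaches only 2483.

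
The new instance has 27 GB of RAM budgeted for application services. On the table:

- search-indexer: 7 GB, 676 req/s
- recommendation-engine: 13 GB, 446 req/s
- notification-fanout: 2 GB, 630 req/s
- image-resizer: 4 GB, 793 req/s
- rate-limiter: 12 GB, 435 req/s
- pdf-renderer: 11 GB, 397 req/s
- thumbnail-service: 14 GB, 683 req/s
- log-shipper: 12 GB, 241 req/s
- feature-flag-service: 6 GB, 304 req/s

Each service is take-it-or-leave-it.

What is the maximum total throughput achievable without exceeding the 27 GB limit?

2782

Density check — notification-fanout 315.00, image-resizer 198.25, search-indexer 96.57, feature-flag-service 50.67 are the best per GB.
Greedy by ratio would take search-indexer + notification-fanout + image-resizer + feature-flag-service: 19 GB used, total 2403.
Dropping feature-flag-service frees 6 GB; slotting in thumbnail-service (14 GB) lifts the total to 2782 at 27 GB.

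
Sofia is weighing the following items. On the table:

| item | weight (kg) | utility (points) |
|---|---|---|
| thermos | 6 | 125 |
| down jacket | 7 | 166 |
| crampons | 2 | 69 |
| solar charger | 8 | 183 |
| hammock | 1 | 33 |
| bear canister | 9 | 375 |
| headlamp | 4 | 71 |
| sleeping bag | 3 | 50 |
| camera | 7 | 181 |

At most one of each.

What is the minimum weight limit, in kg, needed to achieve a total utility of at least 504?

15

Look for the lowest-weight combination reaching 504.
Taking crampons + bear canister + headlamp gives 515 (≥ 504) for 15 kg.
Any bundle with less than 15 kg falls short of 504.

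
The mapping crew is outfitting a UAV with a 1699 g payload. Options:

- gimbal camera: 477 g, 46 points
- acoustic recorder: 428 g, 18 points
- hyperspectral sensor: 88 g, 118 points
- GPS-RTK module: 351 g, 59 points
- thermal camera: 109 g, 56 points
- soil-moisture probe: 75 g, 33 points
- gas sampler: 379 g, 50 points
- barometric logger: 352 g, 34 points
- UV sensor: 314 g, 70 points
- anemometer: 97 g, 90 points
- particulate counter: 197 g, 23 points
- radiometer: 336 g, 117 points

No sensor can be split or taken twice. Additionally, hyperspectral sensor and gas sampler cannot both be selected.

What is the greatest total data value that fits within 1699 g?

566

Ranking by ratio (data value/g): hyperspectral sensor 1.34, anemometer 0.93, thermal camera 0.51, soil-moisture probe 0.44.
Taking hyperspectral sensor + GPS-RTK module + thermal camera + soil-moisture probe + UV sensor + anemometer + particulate counter + radiometer: 1567 g used, 566 in data value.
The closest alternative, gimbal camera + hyperspectral sensor + thermal camera + soil-moisture probe + UV sensor + anemometer + particulate counter + radiometer, reaches only 553.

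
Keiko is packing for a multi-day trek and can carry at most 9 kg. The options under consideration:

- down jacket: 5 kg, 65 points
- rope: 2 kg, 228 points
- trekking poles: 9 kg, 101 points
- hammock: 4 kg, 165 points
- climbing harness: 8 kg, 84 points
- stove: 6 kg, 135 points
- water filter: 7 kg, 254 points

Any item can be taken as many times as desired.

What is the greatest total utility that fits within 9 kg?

The ratio ordering already packs tightly: 4×rope, 8 kg, 912.
Nothing else within 9 kg beats 912.

912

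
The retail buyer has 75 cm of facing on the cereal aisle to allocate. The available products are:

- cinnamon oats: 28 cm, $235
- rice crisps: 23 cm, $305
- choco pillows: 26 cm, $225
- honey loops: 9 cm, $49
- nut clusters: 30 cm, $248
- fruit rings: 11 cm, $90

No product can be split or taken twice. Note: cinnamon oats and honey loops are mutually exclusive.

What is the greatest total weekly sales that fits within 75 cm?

692

Density check — rice crisps 13.26, choco pillows 8.65, cinnamon oats 8.39, nut clusters 8.27 are the best per cm.
Filling by ratio: rice crisps + choco pillows + honey loops + fruit rings for 669, with 6 cm left unused.
Dropping choco pillows frees 26 cm; slotting in nut clusters (30 cm) lifts the total to 692 at 73 cm.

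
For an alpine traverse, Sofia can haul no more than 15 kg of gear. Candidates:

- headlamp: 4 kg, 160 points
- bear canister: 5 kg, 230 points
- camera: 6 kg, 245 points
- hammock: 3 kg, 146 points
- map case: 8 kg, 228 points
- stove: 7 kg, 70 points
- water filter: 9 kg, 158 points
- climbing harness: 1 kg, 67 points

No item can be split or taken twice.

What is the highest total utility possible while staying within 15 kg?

Best packing: bear canister + camera + hammock + climbing harness — 15 kg, 688 total.
Every other selection either busts 15 kg or fails to beat 688.

688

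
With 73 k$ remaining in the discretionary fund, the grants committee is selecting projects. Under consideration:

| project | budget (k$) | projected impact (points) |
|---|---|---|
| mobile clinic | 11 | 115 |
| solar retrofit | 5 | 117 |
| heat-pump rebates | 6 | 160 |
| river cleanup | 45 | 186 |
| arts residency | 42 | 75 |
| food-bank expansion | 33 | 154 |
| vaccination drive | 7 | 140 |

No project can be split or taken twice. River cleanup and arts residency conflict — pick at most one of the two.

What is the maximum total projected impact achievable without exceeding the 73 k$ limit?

686

Ranking by ratio (projected impact/k$): heat-pump rebates 26.67, solar retrofit 23.40, vaccination drive 20.00.
Best packing: mobile clinic + solar retrofit + heat-pump rebates + food-bank expansion + vaccination drive — 62 k$, 686 total.
Nothing else feasible within 73 k$ beats 686.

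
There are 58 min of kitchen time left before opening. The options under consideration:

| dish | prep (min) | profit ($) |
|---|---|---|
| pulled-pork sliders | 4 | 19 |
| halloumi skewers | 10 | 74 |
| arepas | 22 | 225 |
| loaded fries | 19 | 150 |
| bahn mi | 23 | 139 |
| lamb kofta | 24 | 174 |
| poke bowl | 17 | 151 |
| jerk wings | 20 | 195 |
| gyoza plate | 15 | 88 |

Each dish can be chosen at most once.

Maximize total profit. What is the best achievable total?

Density check — arepas 10.23, jerk wings 9.75, poke bowl 8.88 are the best per min.
The ratio heuristic lands on pulled-pork sliders + halloumi skewers + arepas + jerk wings (513) but leaves 2 min idle.
But arepas + loaded fries + poke bowl fits in 58 min and reaches 526.

526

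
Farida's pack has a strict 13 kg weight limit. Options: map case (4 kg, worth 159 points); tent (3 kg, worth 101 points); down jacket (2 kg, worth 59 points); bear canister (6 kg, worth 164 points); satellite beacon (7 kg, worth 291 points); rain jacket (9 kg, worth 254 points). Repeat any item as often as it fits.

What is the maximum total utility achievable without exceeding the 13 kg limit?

509

Ranking by ratio (utility/kg): satellite beacon 41.57, map case 39.75, tent 33.67.
Best packing: map case + down jacket + satellite beacon — 13 kg, 509 total.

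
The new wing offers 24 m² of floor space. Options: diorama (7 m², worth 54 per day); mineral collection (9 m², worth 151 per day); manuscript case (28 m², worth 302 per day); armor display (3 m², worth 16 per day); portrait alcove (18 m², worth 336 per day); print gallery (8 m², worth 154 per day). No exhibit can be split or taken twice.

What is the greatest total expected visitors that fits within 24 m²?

359

By expected visitors per m²: print gallery 19.25, portrait alcove 18.67, mineral collection 16.78 lead.
The ratio ordering already packs tightly: diorama + mineral collection + print gallery, 24 m², 359.
The closest alternative, armor display + portrait alcove, reaches only 352.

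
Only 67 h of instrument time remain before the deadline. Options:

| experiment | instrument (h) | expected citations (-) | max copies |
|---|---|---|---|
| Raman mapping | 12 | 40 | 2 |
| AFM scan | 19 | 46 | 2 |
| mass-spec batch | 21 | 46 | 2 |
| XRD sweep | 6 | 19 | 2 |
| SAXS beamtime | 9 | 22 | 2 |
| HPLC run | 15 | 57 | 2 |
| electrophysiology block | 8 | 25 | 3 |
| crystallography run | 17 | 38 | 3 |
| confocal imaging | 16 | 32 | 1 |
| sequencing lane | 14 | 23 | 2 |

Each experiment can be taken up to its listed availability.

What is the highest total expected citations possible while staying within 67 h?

232

Density check — HPLC run 3.80, Raman mapping 3.33, XRD sweep 3.17, electrophysiology block 3.12 are the best per h.
2×Raman mapping + 2×XRD sweep + 2×HPLC run uses 66 of the 67 h and totals 232.
The spare 1 h is too small for any remaining experiment, and no exchange beats 232.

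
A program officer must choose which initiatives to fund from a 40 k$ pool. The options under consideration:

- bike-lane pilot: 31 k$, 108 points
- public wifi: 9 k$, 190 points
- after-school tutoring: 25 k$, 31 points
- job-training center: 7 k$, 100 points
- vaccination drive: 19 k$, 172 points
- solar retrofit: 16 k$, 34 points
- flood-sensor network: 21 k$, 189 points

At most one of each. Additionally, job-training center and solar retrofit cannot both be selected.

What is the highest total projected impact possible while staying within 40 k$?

479

The ratio heuristic lands on public wifi + job-training center + vaccination drive (462) but leaves 5 k$ idle.
Dropping vaccination drive frees 19 k$; slotting in flood-sensor network (21 k$) lifts the total to 479 at 37 k$.
The closest alternative, public wifi + job-training center + vaccination drive, reaches only 462.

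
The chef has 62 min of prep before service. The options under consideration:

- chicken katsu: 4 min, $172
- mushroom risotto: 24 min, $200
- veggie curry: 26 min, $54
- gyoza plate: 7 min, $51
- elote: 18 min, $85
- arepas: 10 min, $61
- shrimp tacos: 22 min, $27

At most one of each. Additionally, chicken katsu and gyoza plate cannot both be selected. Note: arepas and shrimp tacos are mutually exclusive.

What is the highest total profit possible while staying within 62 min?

518

Ranking by ratio (profit/min): chicken katsu 43.00, mushroom risotto 8.33, gyoza plate 7.29, arepas 6.10.
Chicken katsu + mushroom risotto + elote + arepas uses 56 of the 62 min and totals 518.
An exhaustive check of the 128 subsets confirms 518.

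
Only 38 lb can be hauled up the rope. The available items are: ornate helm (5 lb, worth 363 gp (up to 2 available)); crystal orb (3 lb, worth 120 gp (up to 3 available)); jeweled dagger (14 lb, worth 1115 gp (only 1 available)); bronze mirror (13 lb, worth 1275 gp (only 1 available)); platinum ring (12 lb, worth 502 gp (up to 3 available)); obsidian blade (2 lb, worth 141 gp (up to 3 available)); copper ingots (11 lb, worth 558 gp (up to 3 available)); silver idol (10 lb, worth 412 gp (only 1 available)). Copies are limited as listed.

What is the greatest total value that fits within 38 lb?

3176

Greedy by ratio would take 2×ornate helm + jeweled dagger + bronze mirror: 37 lb used, total 3116.
Dropping ornate helm frees 5 lb; slotting in 3×obsidian blade (6 lb) lifts the total to 3176 at 38 lb.
Every other selection either busts 38 lb or exceeds an availability limit or fails to beat 3176.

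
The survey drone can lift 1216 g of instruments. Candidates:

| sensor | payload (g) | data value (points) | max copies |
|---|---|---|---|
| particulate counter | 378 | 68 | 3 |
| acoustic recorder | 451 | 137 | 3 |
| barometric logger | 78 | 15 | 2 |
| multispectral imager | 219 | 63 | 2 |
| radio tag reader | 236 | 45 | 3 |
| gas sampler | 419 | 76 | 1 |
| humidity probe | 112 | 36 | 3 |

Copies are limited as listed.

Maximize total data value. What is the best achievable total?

361

Greedy by ratio would take acoustic recorder + 2×barometric logger + multispectral imager + 3×humidity probe: 1162 g used, total 338.
Replace barometric logger and multispectral imager and humidity probe with acoustic recorder: the trade gains 23 net, giving 361 at 1204 g.
No other feasible combination exceeds 361.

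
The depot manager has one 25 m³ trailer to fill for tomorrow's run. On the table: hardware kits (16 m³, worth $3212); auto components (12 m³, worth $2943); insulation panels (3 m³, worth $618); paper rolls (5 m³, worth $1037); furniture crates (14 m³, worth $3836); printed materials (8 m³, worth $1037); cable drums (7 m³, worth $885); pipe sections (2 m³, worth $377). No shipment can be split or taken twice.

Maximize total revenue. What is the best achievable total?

5868

By revenue per m³: furniture crates 274.00, auto components 245.25, paper rolls 207.40, insulation panels 206.00 lead.
Taking insulation panels + paper rolls + furniture crates + pipe sections: 24 m³ used, 5868 in revenue.
Runner-up insulation panels + paper rolls + furniture crates tops out at 5491.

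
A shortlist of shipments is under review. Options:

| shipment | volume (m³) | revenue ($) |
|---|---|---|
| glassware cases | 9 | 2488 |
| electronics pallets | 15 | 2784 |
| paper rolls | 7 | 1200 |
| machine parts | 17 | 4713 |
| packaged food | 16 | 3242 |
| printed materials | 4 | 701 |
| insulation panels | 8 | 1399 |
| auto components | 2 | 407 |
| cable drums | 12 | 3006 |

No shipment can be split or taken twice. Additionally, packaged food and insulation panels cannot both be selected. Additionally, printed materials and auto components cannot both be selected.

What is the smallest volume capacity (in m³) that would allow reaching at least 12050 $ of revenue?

49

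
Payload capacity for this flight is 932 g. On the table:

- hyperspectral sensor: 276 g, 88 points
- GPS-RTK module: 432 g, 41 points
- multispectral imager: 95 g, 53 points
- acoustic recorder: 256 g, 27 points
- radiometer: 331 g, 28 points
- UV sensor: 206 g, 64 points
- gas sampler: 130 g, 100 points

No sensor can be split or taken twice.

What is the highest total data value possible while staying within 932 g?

Ranking by ratio (data value/g): gas sampler 0.77, multispectral imager 0.56, hyperspectral sensor 0.32, UV sensor 0.31.
The ratio ordering already packs tightly: hyperspectral sensor + multispectral imager + UV sensor + gas sampler, 707 g, 305.
That's the maximum — no swap from here does better than 305.

305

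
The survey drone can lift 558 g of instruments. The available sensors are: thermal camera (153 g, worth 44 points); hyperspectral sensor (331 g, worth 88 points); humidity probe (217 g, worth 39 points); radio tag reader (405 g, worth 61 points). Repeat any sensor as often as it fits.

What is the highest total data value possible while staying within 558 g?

Ranking by ratio (data value/g): thermal camera 0.29, hyperspectral sensor 0.27, humidity probe 0.18.
Best packing: 3×thermal camera — 459 g, 132 total.
No other feasible combination exceeds 132.

132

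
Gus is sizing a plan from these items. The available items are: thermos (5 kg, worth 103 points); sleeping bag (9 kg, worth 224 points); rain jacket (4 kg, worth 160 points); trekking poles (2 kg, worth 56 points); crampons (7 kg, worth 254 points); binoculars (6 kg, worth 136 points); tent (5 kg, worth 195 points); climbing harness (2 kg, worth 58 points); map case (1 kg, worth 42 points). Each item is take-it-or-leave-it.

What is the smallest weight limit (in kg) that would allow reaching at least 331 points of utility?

9

Minimise kg subject to total utility ≥ 331.
Taking rain jacket + tent gives 355 (≥ 331) for 9 kg.
Any bundle with less than 9 kg falls short of 331.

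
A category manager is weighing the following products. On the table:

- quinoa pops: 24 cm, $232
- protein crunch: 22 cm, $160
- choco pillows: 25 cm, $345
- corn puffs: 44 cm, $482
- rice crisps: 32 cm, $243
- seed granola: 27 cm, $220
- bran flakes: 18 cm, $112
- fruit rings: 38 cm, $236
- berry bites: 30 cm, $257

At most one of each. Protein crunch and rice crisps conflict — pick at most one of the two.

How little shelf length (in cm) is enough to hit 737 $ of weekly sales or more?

69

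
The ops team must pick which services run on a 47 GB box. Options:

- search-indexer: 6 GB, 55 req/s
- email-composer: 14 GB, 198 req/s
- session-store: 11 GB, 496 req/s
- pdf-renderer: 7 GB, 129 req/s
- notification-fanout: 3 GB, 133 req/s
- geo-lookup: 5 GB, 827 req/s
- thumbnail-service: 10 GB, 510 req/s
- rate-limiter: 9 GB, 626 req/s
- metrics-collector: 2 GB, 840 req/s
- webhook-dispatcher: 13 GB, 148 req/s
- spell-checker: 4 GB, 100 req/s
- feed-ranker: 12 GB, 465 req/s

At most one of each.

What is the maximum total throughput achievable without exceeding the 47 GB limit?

By throughput per GB: metrics-collector 420.00, geo-lookup 165.40, rate-limiter 69.56, thumbnail-service 51.00 lead.
Filling by ratio: session-store + notification-fanout + geo-lookup + thumbnail-service + rate-limiter + metrics-collector + spell-checker for 3532, with 3 GB left unused.
Dropping spell-checker frees 4 GB; slotting in pdf-renderer (7 GB) lifts the total to 3561 at 47 GB.
Every other selection either busts 47 GB or fails to beat 3561.

3561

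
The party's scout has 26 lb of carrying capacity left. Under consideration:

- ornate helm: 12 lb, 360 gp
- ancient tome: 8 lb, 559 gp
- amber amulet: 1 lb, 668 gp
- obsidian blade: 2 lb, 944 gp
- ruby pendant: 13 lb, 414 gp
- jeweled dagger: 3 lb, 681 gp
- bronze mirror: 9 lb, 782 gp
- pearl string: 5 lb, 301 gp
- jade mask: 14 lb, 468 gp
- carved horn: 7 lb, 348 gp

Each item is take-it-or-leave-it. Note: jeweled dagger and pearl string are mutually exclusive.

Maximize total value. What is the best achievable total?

3634

By value per lb: amber amulet 668.00, obsidian blade 472.00, jeweled dagger 227.00 lead.
Taking ancient tome + amber amulet + obsidian blade + jeweled dagger + bronze mirror: 23 lb used, 3634 in value.
Runner-up amber amulet + obsidian blade + jeweled dagger + bronze mirror + carved horn tops out at 3423.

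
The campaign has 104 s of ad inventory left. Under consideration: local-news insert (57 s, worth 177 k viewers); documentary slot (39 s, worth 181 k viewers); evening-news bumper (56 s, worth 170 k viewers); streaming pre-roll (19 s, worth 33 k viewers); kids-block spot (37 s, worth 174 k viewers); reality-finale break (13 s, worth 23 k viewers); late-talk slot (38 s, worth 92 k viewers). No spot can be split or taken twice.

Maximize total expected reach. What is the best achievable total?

388

A density-first pass picks documentary slot + kids-block spot + reality-finale break — 378 at 89 s.
Replace reality-finale break with streaming pre-roll: the trade gains 10 net, giving 388 at 95 s.
That's the maximum — no swap from here does better than 388.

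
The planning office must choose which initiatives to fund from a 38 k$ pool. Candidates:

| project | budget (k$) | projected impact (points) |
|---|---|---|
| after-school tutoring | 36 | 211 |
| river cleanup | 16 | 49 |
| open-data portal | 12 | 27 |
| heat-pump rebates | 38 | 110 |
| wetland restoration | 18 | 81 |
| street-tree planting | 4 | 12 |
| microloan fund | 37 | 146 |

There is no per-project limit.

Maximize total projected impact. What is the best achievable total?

Ranking by ratio (projected impact/k$): after-school tutoring 5.86, wetland restoration 4.50, microloan fund 3.95.
After-school tutoring uses 36 of the 38 k$ and totals 211.
Every other selection either busts 38 k$ or fails to beat 211.

211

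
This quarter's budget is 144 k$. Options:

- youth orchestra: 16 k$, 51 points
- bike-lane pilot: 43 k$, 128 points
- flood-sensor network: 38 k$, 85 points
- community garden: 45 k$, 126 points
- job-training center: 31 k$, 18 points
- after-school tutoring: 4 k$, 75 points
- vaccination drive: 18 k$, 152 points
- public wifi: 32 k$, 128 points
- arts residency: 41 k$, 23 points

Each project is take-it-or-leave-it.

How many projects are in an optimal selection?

5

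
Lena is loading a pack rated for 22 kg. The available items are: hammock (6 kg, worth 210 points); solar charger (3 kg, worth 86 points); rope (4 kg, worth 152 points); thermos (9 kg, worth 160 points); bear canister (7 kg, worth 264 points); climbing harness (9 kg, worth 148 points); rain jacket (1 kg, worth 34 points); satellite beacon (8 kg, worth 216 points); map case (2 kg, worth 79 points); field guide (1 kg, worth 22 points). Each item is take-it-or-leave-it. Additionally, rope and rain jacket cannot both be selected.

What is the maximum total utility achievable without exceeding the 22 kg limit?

791

Hammock + solar charger + rope + bear canister + map case uses 22 of the 22 kg and totals 791.
The closest alternative, hammock + solar charger + rope + bear canister + field guide, reaches only 734.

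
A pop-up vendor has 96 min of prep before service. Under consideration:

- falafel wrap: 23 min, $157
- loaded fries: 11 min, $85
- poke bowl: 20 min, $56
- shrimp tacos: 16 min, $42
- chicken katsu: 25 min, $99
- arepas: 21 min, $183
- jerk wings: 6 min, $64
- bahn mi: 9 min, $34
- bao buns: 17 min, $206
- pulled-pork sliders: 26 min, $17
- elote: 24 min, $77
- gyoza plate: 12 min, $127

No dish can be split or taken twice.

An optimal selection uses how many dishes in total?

6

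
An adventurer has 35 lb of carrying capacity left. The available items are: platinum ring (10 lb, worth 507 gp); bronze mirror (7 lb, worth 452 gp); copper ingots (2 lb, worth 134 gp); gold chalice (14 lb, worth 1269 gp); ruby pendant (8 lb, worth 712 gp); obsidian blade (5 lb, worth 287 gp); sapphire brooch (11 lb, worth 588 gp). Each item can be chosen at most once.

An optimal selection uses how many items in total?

Optimal total is 2720.
For example bronze mirror + gold chalice + ruby pendant + obsidian blade achieves it, using 34 lb.
All optima have 4 items.

4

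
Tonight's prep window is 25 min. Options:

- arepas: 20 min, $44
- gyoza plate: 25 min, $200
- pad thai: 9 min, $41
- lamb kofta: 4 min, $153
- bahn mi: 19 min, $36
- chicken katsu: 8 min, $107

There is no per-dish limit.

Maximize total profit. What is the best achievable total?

918

By profit per min: lamb kofta 38.25, chicken katsu 13.38, gyoza plate 8.00, pad thai 4.56 lead.
The ratio ordering already packs tightly: 6×lamb kofta, 24 min, 918.
Nothing else within 25 min beats 918.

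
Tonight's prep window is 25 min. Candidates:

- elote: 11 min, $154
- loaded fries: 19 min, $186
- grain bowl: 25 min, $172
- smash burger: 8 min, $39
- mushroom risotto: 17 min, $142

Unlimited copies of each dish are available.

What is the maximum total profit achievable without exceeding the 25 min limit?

Ranking by ratio (profit/min): elote 14.00, loaded fries 9.79, mushroom risotto 8.35.
Taking 2×elote: 22 min used, 308 in profit.
Every other selection either busts 25 min or fails to beat 308.

308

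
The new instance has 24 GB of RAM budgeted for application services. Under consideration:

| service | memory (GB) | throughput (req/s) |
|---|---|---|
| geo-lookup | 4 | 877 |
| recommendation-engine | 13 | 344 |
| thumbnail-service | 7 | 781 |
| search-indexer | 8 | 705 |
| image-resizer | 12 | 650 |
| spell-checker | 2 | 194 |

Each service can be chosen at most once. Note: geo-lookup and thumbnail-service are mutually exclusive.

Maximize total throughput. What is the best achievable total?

2232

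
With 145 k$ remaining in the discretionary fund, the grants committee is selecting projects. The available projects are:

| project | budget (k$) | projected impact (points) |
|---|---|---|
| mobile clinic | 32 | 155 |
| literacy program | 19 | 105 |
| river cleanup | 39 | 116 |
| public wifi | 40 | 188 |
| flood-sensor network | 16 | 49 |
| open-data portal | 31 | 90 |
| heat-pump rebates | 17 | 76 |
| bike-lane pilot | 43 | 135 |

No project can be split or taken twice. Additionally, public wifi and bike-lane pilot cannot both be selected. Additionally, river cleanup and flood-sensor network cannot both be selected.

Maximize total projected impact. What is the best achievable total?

614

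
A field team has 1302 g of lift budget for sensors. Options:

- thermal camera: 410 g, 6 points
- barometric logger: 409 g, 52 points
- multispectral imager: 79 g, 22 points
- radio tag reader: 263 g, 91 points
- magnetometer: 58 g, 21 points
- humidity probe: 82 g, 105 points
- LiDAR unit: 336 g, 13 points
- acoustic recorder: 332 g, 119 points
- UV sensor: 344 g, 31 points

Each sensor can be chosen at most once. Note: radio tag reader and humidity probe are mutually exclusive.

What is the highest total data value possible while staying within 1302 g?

Barometric logger + multispectral imager + magnetometer + humidity probe + LiDAR unit + acoustic recorder uses 1296 of the 1302 g and totals 332.
Every other selection either busts 1302 g or breaks a pairing rule or fails to beat 332.

332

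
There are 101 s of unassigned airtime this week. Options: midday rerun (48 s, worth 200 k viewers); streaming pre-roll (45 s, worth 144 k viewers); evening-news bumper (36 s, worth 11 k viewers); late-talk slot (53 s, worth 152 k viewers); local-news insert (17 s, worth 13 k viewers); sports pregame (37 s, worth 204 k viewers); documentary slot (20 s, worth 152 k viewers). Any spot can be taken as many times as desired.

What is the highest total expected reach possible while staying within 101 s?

Density check — documentary slot 7.60, sports pregame 5.51, midday rerun 4.17, streaming pre-roll 3.20 are the best per s.
The ratio ordering already packs tightly: 5×documentary slot, 100 s, 760.
Every other selection either busts 101 s or fails to beat 760.

760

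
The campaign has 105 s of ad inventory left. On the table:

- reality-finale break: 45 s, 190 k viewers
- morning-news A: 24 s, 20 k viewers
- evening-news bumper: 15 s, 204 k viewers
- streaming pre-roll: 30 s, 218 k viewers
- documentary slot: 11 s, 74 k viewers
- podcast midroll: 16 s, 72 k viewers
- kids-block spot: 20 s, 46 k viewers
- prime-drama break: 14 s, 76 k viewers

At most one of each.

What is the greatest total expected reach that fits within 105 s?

Ranking by ratio (expected reach/s): evening-news bumper 13.60, streaming pre-roll 7.27, documentary slot 6.73.
Greedy by ratio would take evening-news bumper + streaming pre-roll + documentary slot + podcast midroll + prime-drama break: 86 s used, total 644.
Dropping documentary slot and podcast midroll frees 27 s; slotting in reality-finale break (45 s) lifts the total to 688 at 104 s.
Next best is reality-finale break + evening-news bumper + streaming pre-roll + documentary slot at 686 (101 s) — short by 2.

688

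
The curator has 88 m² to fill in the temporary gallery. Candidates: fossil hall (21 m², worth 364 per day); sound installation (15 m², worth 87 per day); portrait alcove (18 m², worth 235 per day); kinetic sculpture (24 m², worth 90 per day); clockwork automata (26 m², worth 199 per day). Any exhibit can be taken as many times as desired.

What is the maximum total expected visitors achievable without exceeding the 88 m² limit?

1456

The ratio ordering already packs tightly: 4×fossil hall, 84 m², 1456.
No other feasible combination exceeds 1456.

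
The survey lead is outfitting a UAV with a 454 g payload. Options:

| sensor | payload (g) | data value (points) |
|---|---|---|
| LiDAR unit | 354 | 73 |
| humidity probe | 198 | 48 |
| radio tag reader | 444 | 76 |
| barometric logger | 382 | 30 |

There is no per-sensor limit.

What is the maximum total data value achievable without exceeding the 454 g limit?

96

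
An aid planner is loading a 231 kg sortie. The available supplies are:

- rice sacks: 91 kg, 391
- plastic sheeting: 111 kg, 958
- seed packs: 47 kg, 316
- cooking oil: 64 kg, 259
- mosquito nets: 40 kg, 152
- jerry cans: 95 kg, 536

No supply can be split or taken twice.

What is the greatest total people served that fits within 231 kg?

1533

Plastic sheeting + seed packs + cooking oil uses 222 of the 231 kg and totals 1533.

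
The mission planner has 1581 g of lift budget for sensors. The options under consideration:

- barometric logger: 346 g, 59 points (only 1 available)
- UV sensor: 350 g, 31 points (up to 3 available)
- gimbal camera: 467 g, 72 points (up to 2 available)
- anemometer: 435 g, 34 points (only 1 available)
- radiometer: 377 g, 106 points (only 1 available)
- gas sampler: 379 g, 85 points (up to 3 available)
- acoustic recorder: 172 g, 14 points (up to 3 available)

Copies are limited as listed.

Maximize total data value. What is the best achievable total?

361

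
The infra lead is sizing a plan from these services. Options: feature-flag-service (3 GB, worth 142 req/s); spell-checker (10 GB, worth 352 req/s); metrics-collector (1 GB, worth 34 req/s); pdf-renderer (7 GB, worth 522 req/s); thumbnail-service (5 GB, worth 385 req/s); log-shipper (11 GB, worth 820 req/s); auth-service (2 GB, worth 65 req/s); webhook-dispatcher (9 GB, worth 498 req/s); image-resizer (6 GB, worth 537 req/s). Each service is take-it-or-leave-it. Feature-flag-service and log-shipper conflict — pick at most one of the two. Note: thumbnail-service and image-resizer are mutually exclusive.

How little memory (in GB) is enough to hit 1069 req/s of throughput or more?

Need the lightest bundle worth ≥ 1069.
metrics-collector + pdf-renderer + image-resizer: 1093 throughput at 14 GB.
Below 14 GB the best achievable stays under 1069.

14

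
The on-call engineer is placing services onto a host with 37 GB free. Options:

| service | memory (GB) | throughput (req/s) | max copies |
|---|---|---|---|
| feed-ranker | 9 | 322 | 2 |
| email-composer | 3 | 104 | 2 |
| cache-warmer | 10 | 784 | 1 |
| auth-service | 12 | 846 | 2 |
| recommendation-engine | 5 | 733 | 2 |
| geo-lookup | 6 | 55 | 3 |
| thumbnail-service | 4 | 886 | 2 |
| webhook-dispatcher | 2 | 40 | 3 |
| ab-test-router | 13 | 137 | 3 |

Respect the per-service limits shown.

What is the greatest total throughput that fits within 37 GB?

4344

Ranking by ratio (throughput/GB): thumbnail-service 221.50, recommendation-engine 146.60, cache-warmer 78.40.
Best packing: feed-ranker + cache-warmer + 2×recommendation-engine + 2×thumbnail-service — 37 GB, 4344 total.
No other feasible combination exceeds 4344.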